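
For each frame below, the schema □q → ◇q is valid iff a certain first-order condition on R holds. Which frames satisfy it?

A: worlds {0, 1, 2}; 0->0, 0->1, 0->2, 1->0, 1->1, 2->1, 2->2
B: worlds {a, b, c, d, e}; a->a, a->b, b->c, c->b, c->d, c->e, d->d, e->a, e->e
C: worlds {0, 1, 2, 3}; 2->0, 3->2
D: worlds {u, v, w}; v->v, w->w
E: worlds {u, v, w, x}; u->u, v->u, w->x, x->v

A, B, E

The schema corresponds to seriality: ∀x ∃y Rxy.
A: holds.
B: holds.
C: fails — world 0 has no successor.
D: fails — world u has no successor.
E: holds.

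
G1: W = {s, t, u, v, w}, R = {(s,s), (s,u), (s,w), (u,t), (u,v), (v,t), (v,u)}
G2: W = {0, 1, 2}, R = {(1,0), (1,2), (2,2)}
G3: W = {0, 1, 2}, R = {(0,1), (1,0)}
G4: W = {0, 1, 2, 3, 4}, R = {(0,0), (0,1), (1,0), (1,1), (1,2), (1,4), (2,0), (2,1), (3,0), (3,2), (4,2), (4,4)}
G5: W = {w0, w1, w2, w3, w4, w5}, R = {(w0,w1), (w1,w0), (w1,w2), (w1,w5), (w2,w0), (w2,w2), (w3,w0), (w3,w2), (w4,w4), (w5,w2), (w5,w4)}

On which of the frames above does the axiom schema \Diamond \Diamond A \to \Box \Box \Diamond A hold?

G2

This is the axiom for a generalized confluence (Geach) condition; its first-order frame correspondent is \forall x \forall y \forall z ((x R^2 y \wedge x R^2 z) \to \exists w (y = w \wedge zRw)).
G1: fails — sR²s, sR²t but no w* with s=w* and tRw*.
G2: condition met.
G3: fails — 0R²0, 0R²0 but no w with 0=w and 0Rw.
G4: fails — 0R²0, 0R²4 but no w with 0=w and 4Rw.
G5: fails — w0R²w0, w0R²w0 but no w with w0=w and w0Rw.
Valid on: G2.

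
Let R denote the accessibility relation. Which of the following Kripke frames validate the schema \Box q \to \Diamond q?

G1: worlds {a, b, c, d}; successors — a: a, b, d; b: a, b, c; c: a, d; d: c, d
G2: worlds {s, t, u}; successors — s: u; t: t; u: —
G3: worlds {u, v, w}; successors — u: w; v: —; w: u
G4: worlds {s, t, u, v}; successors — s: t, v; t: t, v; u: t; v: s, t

The schema corresponds to seriality: \forall x \exists y Rxy.
G1: ✓.
G2: fails — world u has no successor.
G3: fails — world v has no successor.
G4: ✓.

G1, G4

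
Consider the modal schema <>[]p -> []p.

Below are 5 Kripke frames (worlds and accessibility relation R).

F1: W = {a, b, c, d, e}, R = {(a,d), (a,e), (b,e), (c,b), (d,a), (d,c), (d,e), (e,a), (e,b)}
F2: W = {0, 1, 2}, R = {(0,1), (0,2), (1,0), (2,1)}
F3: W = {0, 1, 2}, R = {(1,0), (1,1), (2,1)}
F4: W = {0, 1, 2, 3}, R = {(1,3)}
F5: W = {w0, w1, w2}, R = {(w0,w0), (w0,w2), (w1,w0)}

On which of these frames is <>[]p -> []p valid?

none

Frame correspondent (Sahlqvist): forall x forall y forall z (Rxy & Rxz -> Ryz) — i.e. the Euclidean property.
F1: fails — Rae and Rae but not Ree.
F2: fails — R01 and R01 but not R11.
F3: fails — R10 and R10 but not R00.
F4: fails — R13 and R13 but not R33.
F5: fails — Rw0w2 and Rw0w2 but not Rw2w2.
Valid on no frame.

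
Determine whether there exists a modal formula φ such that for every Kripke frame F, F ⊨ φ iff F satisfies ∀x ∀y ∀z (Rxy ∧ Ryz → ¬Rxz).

Any modally definable frame class is closed under surjective bounded morphisms.
The 3-cycle (worlds s,t,u with s→t→u→s) is intransitive. Mapping every world to a single reflexive point • is a surjective bounded morphism; the reflexive point is not intransitive (R••∧R•• but R••).
So no modal formula (or set of formulas) defines exactly the intransitive frames.

Not modally definable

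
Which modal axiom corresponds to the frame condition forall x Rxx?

□p → p

The condition is reflexivity. The T schema □p → p defines it.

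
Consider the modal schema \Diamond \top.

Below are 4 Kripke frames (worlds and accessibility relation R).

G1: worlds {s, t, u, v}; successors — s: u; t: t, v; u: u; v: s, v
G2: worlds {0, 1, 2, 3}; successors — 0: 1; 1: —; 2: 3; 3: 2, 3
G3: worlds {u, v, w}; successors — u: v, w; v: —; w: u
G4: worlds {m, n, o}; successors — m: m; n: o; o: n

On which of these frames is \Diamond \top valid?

G1, G4

Frame correspondent (Sahlqvist): \forall x \exists y Rxy — i.e. seriality.
G1: ✓.
G2: fails — world 1 has no successor.
G3: fails — world v has no successor.
G4: ✓.
Valid on: G1, G4.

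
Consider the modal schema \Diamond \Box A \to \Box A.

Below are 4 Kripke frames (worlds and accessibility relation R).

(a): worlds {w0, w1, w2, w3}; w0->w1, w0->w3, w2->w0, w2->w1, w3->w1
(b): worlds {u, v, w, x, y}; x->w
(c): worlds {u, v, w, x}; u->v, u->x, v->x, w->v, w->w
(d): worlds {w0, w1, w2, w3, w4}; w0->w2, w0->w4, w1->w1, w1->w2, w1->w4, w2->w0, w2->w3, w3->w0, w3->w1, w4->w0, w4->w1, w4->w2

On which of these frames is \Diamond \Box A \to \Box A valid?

none

Frame correspondent (Sahlqvist): \forall x \forall y \forall z (Rxy \wedge Rxz \to Ryz) — i.e. the Euclidean property.
(a): fails — Rw0w1 and Rw0w1 but not Rw1w1.
(b): fails — Rxw and Rxw but not Rww.
(c): fails — Ruv and Ruv but not Rvv.
(d): fails — Rw0w4 and Rw0w4 but not Rw4w4.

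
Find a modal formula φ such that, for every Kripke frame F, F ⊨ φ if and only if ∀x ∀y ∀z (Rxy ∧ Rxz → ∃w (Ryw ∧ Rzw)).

◇□q → □◇q

The condition is convergence. The .2 schema ◇□q → □◇q defines it.
Suppose ◇□q→□◇q is valid. Take Rxy, Rxz and set V(q)={w : Ryw}. Then □q at y so ◇□q at x, so □◇q at x, so ◇q at z, giving w with Rzw and Ryw.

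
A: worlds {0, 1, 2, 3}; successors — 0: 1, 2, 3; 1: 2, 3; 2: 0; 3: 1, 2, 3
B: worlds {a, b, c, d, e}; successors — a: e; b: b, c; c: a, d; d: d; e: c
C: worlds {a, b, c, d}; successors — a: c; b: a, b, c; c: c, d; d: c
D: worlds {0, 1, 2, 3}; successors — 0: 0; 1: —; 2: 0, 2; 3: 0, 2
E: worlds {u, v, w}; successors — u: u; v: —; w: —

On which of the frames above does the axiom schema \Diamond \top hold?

A, B, C

Frame correspondent (Sahlqvist): \forall x \exists y Rxy — i.e. seriality.
A: holds.
B: holds.
C: holds.
D: fails — world 1 has no successor.
E: fails — world v has no successor.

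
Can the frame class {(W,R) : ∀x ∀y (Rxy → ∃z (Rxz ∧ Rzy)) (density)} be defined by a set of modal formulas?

The condition is density. A defining modal formula is □□p → □p.

Yes — defined by □□p → □p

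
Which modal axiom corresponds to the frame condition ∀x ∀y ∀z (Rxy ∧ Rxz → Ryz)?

◇p → □◇p

This is the Euclidean property; the standard corresponding axiom is 5: ◇p → □◇p.
Suppose ◇p→□◇p is valid. Take Rxy, Rxz and set V(p)={y}. Then ◇p at x, so □◇p at x, so ◇p at z, so some w with Rzw has p; w=y, i.e. Rzy. By symmetry of the argument, Ryz.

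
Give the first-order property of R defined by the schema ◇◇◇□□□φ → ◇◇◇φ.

∀x ∀y (xR³y → ∃w (yR³w ∧ xR³w))

This is a Sahlqvist (Geach-type) schema ◇^3□^3φ → □^0◇^3φ.
Minimal-valuation argument: fix x; take any y with xR^3y and any z with xR^0z. Set V(φ) to the set of worlds R-reachable from y in exactly 3 steps. Then □^3φ holds at y, so the antecedent holds at x; validity forces ◇^3φ at z, giving a w with zR^3w and yR^3w.
First-order correspondent: ∀x ∀y (xR³y → ∃w (yR³w ∧ xR³w)).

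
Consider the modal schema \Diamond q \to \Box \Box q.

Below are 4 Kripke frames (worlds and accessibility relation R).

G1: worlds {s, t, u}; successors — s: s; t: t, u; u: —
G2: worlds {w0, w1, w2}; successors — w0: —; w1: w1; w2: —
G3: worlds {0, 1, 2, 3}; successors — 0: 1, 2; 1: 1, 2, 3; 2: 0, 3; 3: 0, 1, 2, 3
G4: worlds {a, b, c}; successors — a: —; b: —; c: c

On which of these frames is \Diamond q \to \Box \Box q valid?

G2, G4

The schema corresponds to a generalized confluence (Geach) condition: \forall x \forall y \forall z ((xRy \wedge x R^2 z) \to \exists w (y = w \wedge z = w)).
G1: fails — tRt, tR²u but t ≠ u.
G2: ✓.
G3: fails — 0R1, 0R²0 but 1 ≠ 0.
G4: ✓.
Valid on: G2, G4.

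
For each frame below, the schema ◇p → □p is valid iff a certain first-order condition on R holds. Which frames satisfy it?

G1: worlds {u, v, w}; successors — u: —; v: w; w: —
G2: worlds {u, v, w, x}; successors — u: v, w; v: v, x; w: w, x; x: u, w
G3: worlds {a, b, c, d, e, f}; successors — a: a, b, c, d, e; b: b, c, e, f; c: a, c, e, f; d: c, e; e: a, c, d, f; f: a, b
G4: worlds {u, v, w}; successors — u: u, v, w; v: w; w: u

This is the axiom for partial functionality; its first-order frame correspondent is ∀x ∀y ∀z (Rxy ∧ Rxz → y = z).
G1: condition met.
G2: fails — u sees both v and w.
G3: fails — a sees both a and b.
G4: fails — u sees both u and v.

G1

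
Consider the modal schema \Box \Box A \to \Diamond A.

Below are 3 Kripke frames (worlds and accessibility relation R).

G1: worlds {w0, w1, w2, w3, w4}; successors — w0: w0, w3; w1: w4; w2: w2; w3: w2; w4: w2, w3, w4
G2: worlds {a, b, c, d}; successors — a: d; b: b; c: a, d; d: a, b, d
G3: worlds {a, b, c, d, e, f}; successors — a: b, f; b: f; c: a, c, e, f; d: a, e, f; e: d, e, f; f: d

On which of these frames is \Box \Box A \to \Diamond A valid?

The schema corresponds to a generalized confluence (Geach) condition: \forall x \exists w (x R^2 w \wedge xRw).
G1: satisfies the condition.
G2: satisfies the condition.
G3: fails — at b but no w with bR²w and bRw.

G1, G2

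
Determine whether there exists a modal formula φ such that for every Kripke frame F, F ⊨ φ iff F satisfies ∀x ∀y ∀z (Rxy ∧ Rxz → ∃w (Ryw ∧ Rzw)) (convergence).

Yes, by ◇□q → □◇q

The condition is convergence. A defining modal formula is ◇□q → □◇q.
Suppose ◇□q→□◇q is valid. Take Rxy, Rxz and set V(q)={w : Ryw}. Then □q at y so ◇□q at x, so □◇q at x, so ◇q at z, giving w with Rzw and Ryw.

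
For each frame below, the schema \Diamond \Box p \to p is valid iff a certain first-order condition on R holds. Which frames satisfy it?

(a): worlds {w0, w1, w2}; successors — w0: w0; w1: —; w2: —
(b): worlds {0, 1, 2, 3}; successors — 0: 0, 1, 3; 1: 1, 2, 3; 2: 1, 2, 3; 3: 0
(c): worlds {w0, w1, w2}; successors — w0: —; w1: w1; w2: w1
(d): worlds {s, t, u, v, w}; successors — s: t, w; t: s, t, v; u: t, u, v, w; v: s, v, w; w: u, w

(a)

Frame correspondent (Sahlqvist): \forall x \forall y (Rxy \to Ryx) — i.e. symmetry.
(a): satisfies the condition.
(b): fails — R01 but not R10.
(c): fails — Rw2w1 but not Rw1w2.
(d): fails — Ruv but not Rvu.
Valid on: (a).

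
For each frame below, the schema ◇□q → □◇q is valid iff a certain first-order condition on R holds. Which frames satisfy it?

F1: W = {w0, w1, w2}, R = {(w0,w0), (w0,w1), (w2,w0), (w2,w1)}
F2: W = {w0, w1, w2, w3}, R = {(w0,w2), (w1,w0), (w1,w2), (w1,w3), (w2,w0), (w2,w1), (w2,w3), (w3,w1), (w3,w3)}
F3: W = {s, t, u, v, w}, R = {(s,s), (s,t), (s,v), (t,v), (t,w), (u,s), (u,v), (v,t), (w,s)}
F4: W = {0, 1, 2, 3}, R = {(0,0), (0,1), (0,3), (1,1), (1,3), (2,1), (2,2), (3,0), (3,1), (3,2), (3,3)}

This is the axiom for convergence; its first-order frame correspondent is ∀x ∀y ∀z (Rxy ∧ Rxz → ∃w (Ryw ∧ Rzw)).
F1: fails — Rw0w1 and Rw0w1 but w1 and w1 have no common successor.
F2: fails — Rw1w2 and Rw1w0 but w2 and w0 have no common successor.
F3: fails — Rsv and Rst but v and t have no common successor.
F4: satisfies the condition.

F4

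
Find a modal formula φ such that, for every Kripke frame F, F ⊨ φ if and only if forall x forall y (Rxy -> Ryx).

A defining formula is s → □◇s (the B axiom).

s → □◇s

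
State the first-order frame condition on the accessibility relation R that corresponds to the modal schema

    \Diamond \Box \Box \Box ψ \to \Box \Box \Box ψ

This is a Sahlqvist (Geach-type) schema ◇^1□^3ψ → □^3◇^0ψ.
Minimal-valuation argument: fix x; take any y with xR^1y and any z with xR^3z. Set V(ψ) to the set of worlds R-reachable from y in exactly 3 steps. Then □^3ψ holds at y, so the antecedent holds at x; validity forces ◇^0ψ at z, giving a w with zR^0w and yR^3w.
First-order correspondent: \forall x \forall y \forall z ((xRy \wedge x R^3 z) \to \exists w (y R^3 w \wedge z = w)).

\forall x \forall y \forall z ((xRy \wedge x R^3 z) \to \exists w (y R^3 w \wedge z = w))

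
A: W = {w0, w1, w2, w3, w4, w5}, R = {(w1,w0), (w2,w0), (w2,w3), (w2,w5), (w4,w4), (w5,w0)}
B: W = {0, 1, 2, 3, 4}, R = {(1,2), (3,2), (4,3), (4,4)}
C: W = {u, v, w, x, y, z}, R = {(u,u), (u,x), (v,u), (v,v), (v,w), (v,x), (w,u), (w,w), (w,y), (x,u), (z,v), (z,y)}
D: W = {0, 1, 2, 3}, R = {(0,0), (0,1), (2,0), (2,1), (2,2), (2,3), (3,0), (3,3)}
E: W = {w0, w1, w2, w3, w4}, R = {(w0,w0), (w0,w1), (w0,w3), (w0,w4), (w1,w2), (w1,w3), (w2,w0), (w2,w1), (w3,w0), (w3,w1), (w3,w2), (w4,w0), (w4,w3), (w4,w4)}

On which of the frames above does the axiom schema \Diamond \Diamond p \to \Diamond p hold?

This is the axiom for transitivity; its first-order frame correspondent is \forall x \forall y \forall z (Rxy \wedge Ryz \to Rxz).
A: ✓.
B: fails — R43 and R32 but not R42.
C: fails — Rwu and Rux but not Rwx.
D: fails — R30 and R01 but not R31.
E: fails — Rw1w2 and Rw2w0 but not Rw1w0.
Valid on: A.

A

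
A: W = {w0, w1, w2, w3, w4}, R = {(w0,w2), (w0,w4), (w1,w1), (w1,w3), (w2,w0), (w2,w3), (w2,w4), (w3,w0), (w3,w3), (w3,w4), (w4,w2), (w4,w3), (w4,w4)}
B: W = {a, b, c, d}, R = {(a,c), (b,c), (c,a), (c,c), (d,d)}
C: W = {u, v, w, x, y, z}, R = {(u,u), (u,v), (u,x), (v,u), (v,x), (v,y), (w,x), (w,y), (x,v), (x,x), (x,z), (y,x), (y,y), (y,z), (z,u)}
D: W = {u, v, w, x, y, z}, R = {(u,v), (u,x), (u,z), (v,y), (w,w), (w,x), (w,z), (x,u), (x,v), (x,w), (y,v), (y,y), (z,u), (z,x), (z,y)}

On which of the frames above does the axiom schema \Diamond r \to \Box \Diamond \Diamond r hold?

Frame correspondent (Sahlqvist): \forall x \forall y \forall z ((xRy \wedge xRz) \to \exists w (y = w \wedge z R^2 w)) — i.e. a generalized confluence (Geach) condition.
A: fails — w1Rw1, w1Rw3 but no w with w1=w and w3R²w.
B: ✓.
C: fails — xRz, xRz but no t with z=t and zR²t.
D: fails — uRx, uRv but no t with x=t and vR²t.
Valid on: B.

B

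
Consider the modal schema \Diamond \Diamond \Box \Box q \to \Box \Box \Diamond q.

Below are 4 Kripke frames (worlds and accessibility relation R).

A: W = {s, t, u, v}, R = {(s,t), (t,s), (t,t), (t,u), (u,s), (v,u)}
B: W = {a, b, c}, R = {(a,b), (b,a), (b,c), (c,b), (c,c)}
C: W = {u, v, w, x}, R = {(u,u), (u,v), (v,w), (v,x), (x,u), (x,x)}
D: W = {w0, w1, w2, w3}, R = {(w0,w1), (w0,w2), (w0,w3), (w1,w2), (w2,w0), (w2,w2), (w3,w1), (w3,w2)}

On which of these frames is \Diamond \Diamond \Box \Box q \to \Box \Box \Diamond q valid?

D

Frame correspondent (Sahlqvist): \forall x \forall y \forall z ((x R^2 y \wedge x R^2 z) \to \exists w (y R^2 w \wedge zRw)) — i.e. a generalized confluence (Geach) condition.
A: fails — sR²u, sR²u but no w with uR²w and uRw.
B: fails — aR²a, aR²a but no w with aR²w and aRw.
C: fails — uR²u, uR²w but no t with uR²t and wRt.
D: ✓.
Valid on: D.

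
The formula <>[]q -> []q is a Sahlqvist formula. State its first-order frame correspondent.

The Euclidean property

This is frame-equivalent to ◇q → □◇q (substitute ¬q for q and contrapose).
Suppose ◇q→□◇q is valid. Take Rxy, Rxz and set V(q)={y}. Then ◇q at x, so □◇q at x, so ◇q at z, so some w with Rzw has q; w=y, i.e. Rzy. By symmetry of the argument, Ryz.
Conversely, on a frame with the Euclidean property the schema holds at every world under every valuation.
So the correspondent is the Euclidean property.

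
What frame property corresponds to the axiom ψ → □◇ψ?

This is the B axiom.
Its frame correspondent is symmetry — ∀x ∀y (Rxy → Ryx).

Symmetry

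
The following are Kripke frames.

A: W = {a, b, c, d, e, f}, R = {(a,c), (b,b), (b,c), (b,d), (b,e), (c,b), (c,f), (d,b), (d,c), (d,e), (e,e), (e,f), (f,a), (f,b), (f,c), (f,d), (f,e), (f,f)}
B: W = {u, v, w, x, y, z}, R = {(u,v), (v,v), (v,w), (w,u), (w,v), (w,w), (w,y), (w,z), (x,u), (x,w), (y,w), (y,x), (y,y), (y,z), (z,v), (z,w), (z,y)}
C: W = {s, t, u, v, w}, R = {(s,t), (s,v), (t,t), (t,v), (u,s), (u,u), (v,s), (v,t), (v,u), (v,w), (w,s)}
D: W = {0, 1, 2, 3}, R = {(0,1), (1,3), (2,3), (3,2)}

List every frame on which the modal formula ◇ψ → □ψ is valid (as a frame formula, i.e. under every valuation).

D

The schema corresponds to partial functionality: ∀x ∀y ∀z (Rxy ∧ Rxz → y = z).
A: fails — b sees both b and c.
B: fails — v sees both v and w.
C: fails — s sees both t and v.
D: holds.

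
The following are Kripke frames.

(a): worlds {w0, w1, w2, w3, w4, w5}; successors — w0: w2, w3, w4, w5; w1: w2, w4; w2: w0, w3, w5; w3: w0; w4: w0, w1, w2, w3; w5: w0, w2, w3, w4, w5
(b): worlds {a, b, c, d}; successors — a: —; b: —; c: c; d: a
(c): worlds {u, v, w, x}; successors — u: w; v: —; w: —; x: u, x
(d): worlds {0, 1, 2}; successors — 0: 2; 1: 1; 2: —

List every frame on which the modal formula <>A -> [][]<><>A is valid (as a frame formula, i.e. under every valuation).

This is the axiom for a generalized confluence (Geach) condition; its first-order frame correspondent is forall x forall y forall z ((xRy & x R^2 z) -> exists w (y = w & z R^2 w)).
(a): fails — w0Rw4, w0R²w1 but no w with w4=w and w1R²w.
(b): satisfies the condition.
(c): fails — xRu, xR²u but no t with u=t and uR²t.
(d): satisfies the condition.

(b), (d)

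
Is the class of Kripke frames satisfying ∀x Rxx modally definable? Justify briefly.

Yes — defined by □r → r

This is a Sahlqvist condition; the T axiom □r → r defines it.
Suppose □r→r is valid. At any x set V(r)={w : Rxw}. Then □r holds at x, so r holds at x, i.e. Rxx.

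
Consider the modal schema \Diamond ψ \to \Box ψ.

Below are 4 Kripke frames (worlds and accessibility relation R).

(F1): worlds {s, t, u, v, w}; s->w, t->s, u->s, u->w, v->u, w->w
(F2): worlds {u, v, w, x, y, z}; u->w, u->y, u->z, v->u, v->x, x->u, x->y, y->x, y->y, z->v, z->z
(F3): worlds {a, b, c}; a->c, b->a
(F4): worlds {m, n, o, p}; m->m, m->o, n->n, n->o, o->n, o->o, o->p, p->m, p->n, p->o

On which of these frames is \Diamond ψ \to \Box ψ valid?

(F3)

This is the axiom for partial functionality; its first-order frame correspondent is \forall x \forall y \forall z (Rxy \wedge Rxz \to y = z).
(F1): fails — u sees both s and w.
(F2): fails — u sees both w and y.
(F3): ✓.
(F4): fails — m sees both m and o.
Valid on: (F3).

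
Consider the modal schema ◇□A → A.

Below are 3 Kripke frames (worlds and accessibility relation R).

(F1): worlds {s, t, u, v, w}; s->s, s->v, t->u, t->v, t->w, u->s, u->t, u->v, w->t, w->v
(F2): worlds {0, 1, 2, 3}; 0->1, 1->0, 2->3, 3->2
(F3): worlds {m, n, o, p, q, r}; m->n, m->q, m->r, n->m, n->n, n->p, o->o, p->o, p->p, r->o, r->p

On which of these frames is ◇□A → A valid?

(F2)

This is the axiom for symmetry; its first-order frame correspondent is ∀x ∀y (Rxy → Ryx).
(F1): fails — Ruv but not Rvu.
(F2): ✓.
(F3): fails — Rmr but not Rrm.
Valid on: (F2).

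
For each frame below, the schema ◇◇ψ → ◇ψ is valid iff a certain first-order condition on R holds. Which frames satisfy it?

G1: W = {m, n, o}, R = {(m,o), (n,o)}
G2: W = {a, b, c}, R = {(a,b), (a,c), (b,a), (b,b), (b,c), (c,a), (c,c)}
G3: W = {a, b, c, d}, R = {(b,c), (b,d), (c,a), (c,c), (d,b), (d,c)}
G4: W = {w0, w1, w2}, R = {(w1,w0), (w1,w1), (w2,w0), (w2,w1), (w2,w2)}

This is the axiom for transitivity; its first-order frame correspondent is ∀x ∀y ∀z (Rxy ∧ Ryz → Rxz).
G1: holds.
G2: fails — Rab and Rba but not Raa.
G3: fails — Rbc and Rca but not Rba.
G4: holds.

G1, G4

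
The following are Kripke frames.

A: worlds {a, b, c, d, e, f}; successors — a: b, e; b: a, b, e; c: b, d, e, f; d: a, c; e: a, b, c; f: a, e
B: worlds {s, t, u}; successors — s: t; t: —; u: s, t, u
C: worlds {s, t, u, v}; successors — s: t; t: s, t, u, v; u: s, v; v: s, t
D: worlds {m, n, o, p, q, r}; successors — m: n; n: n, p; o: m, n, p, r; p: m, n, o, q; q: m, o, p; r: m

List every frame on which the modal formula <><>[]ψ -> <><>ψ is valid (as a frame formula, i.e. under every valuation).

This is the axiom for a generalized confluence (Geach) condition; its first-order frame correspondent is forall x forall y (x R^2 y -> exists w (yRw & x R^2 w)).
A: fails — dR²d but no w with dRw and dR²w.
B: fails — uR²t but no w with tRw and uR²w.
C: condition met.
D: condition met.
Valid on: C, D.

C, D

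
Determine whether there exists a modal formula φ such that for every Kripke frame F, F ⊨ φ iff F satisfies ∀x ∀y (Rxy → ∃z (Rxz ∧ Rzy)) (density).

The condition is density. A defining modal formula is □□p → □p.
Suppose □□p→□p is valid. Take Rxy and set V(p)={w : xR²w}. Then □□p at x, so □p at x, so p at y, i.e. ∃z(Rxz∧Rzy).

Yes, by □□p → □p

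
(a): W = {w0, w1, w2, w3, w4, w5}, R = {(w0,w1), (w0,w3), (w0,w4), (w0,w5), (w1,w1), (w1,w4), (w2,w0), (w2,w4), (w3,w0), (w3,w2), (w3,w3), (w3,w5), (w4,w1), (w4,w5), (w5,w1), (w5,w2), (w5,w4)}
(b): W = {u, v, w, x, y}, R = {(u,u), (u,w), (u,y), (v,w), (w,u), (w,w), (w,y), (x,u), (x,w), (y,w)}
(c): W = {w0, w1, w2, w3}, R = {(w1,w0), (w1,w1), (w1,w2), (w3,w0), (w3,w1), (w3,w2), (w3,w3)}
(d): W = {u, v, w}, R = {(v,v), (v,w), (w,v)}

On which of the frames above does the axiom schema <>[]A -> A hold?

(d)

This is the axiom for symmetry; its first-order frame correspondent is forall x forall y (Rxy -> Ryx).
(a): fails — Rw0w4 but not Rw4w0.
(b): fails — Rxw but not Rwx.
(c): fails — Rw1w2 but not Rw2w1.
(d): satisfies the condition.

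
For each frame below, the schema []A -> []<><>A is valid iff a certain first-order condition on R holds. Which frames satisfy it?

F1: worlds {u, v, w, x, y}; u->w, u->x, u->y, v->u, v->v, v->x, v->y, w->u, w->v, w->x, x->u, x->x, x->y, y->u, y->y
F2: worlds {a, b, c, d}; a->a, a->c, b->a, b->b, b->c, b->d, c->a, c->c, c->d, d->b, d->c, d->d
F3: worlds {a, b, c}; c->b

Frame correspondent (Sahlqvist): forall x forall z (xRz -> exists w (xRw & z R^2 w)) — i.e. a generalized confluence (Geach) condition.
F1: holds.
F2: holds.
F3: fails — cRb but no w with cRw and bR²w.
Valid on: F1, F2.

F1, F2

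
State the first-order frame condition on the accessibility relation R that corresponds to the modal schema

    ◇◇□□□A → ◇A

∀x ∀y (xR²y → ∃w (yR³w ∧ xRw))

This is a Sahlqvist (Geach-type) schema ◇^2□^3A → □^0◇^1A.
Minimal-valuation argument: fix x; take any y with xR^2y and any z with xR^0z. Set V(A) to the set of worlds R-reachable from y in exactly 3 steps. Then □^3A holds at y, so the antecedent holds at x; validity forces ◇^1A at z, giving a w with zR^1w and yR^3w.
First-order correspondent: ∀x ∀y (xR²y → ∃w (yR³w ∧ xRw)).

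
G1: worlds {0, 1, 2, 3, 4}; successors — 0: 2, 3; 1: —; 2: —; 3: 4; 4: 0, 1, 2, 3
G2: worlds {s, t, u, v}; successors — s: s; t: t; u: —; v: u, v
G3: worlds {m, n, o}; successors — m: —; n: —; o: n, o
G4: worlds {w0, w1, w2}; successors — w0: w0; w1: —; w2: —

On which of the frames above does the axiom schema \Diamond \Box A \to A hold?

G4

This is the axiom for symmetry; its first-order frame correspondent is \forall x \forall y (Rxy \to Ryx).
G1: fails — R02 but not R20.
G2: fails — Rvu but not Ruv.
G3: fails — Ron but not Rno.
G4: ✓.
Valid on: G4.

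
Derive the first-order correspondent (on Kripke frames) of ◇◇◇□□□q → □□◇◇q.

This is a Sahlqvist (Geach-type) schema ◇^3□^3q → □^2◇^2q.
Minimal-valuation argument: fix x; take any y with xR^3y and any z with xR^2z. Set V(q) to the set of worlds R-reachable from y in exactly 3 steps. Then □^3q holds at y, so the antecedent holds at x; validity forces ◇^2q at z, giving a w with zR^2w and yR^3w.
First-order correspondent: ∀x ∀y ∀z ((xR³y ∧ xR²z) → ∃w (yR³w ∧ zR²w)).

∀x ∀y ∀z ((xR³y ∧ xR²z) → ∃w (yR³w ∧ zR²w))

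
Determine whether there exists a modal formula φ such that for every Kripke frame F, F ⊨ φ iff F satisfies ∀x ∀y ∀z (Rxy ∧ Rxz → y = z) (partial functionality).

Definable; ◇p → □p defines it

This is a Sahlqvist condition; the CD axiom ◇p → □p defines it.
Suppose ◇p→□p is valid. Take Rxy, Rxz and set V(p)={y}. Then ◇p at x, so □p at x, so p at z, i.e. z=y.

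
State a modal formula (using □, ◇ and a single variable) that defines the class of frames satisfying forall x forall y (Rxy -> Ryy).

□(□s → s)

The condition is shift-reflexivity. The T□ schema □(□s → s) defines it.
Suppose □(□s→s) is valid. Take Rxy and set V(s)={w : Ryw}. Then at y, □s holds; since □(□s→s) at x, □s→s at y, so s at y, i.e. Ryy.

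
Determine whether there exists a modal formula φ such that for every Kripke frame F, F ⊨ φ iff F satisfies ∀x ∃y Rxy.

Yes: it is seriality, defined by the D schema □q → ◇q.
Suppose □q→◇q is valid. At any x set V(q)=W. Then □q at x, so ◇q at x, so x has a successor.

Definable; □q → ◇q defines it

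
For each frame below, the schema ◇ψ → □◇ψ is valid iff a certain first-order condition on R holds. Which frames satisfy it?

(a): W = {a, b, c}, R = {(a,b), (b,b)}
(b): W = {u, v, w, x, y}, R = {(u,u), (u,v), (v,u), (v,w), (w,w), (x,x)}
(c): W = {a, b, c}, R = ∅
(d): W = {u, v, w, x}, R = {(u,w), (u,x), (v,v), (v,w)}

(a), (c)

This is the axiom for the Euclidean property; its first-order frame correspondent is ∀x ∀y ∀z (Rxy ∧ Rxz → Ryz).
(a): ✓.
(b): fails — Ruv and Ruv but not Rvv.
(c): ✓.
(d): fails — Ruw and Ruw but not Rww.
Valid on: (a), (c).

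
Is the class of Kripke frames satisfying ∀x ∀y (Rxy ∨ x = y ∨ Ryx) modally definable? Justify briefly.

Not modally definable

Modal frame validity is preserved under disjoint unions.
Take 2 disjoint single-world reflexive frames: each is trivially connected, but their disjoint union has 2 worlds with no edge between distinct components, so it is not connected.
So no modal formula (or set of formulas) defines exactly the connected frames.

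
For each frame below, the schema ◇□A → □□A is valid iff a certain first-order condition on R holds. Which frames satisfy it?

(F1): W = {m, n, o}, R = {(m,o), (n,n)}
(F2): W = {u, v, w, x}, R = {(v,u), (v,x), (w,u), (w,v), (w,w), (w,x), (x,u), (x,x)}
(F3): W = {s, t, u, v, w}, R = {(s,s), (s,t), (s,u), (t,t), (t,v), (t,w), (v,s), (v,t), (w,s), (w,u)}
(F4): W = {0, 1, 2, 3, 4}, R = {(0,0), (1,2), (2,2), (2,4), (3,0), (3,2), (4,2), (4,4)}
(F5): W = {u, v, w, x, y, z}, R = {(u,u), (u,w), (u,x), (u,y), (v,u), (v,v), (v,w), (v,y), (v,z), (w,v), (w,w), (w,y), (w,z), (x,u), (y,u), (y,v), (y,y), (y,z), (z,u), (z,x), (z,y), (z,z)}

(F1)

The schema corresponds to a generalized confluence (Geach) condition: ∀x ∀y ∀z ((xRy ∧ xR²z) → ∃w (yRw ∧ z = w)).
(F1): ✓.
(F2): fails — vRu, vR²u but no t with uRt and u=t.
(F3): fails — sRs, sR²v but no w* with sRw* and v=w*.
(F4): fails — 3R0, 3R²2 but no w with 0Rw and 2=w.
(F5): fails — uRu, uR²v but no t with uRt and v=t.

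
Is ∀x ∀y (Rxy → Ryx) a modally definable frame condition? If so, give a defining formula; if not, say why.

Yes, by q → □◇q

This is a Sahlqvist condition; the B axiom q → □◇q defines it.
Suppose q→□◇q is valid. Take Rxy and set V(q)={x}. Then q at x, so □◇q at x, so ◇q at y, so some z with Ryz has q; z=x, i.e. Ryx.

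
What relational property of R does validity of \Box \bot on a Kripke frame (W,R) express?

This is the Ver axiom.
Its frame correspondent is emptiness of R — \forall x \forall y \neg Rxy.

emptiness of R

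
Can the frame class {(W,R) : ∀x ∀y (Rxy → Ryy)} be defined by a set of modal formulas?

Yes: it is shift-reflexivity, defined by the T□ schema □(□p → p).

Definable; □(□p → p) defines it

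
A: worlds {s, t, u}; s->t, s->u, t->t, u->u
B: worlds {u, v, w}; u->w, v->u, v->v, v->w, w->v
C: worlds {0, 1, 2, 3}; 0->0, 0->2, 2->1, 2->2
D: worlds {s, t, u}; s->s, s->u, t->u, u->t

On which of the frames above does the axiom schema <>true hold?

A, B, D

The schema corresponds to seriality: forall x exists y Rxy.
A: satisfies the condition.
B: satisfies the condition.
C: fails — world 1 has no successor.
D: satisfies the condition.
Valid on: A, B, D.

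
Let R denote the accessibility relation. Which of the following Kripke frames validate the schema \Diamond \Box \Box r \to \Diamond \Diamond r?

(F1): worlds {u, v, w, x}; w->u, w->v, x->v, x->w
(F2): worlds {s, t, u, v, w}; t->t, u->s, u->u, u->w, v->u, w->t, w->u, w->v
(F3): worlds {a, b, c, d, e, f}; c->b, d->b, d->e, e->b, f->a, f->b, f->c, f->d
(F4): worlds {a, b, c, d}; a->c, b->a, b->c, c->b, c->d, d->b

The schema corresponds to a generalized confluence (Geach) condition: \forall x \forall y (xRy \to \exists w (y R^2 w \wedge x R^2 w)).
(F1): fails — wRu but no t with uR²t and wR²t.
(F2): fails — uRs but no w* with sR²w* and uR²w*.
(F3): fails — cRb but no w with bR²w and cR²w.
(F4): satisfies the condition.
Valid on: (F4).

(F4)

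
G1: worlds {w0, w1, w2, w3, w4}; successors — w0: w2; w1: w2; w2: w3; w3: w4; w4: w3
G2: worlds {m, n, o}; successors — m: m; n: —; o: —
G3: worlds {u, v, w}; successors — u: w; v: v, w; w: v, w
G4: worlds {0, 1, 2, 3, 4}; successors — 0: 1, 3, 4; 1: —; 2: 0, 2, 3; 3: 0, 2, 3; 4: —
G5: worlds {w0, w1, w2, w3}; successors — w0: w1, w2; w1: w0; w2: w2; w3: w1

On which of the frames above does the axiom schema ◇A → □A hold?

G1, G2

The schema corresponds to partial functionality: ∀x ∀y ∀z (Rxy ∧ Rxz → y = z).
G1: condition met.
G2: condition met.
G3: fails — v sees both v and w.
G4: fails — 0 sees both 1 and 3.
G5: fails — w0 sees both w1 and w2.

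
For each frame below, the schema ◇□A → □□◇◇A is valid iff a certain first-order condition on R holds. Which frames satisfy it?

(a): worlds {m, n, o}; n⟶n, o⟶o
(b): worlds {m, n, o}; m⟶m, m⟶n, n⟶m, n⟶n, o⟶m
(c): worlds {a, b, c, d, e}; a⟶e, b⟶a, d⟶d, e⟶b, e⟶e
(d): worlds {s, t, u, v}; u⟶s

(a), (b), (d)

This is the axiom for a generalized confluence (Geach) condition; its first-order frame correspondent is ∀x ∀y ∀z ((xRy ∧ xR²z) → ∃w (yRw ∧ zR²w)).
(a): ✓.
(b): ✓.
(c): fails — eRb, eR²a but no w with bRw and aR²w.
(d): ✓.
Valid on: (a), (b), (d).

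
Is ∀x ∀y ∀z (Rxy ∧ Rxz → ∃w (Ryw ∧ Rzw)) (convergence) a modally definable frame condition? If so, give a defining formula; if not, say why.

The condition is convergence. A defining modal formula is ◇□p → □◇p.
Suppose ◇□p→□◇p is valid. Take Rxy, Rxz and set V(p)={w : Ryw}. Then □p at y so ◇□p at x, so □◇p at x, so ◇p at z, giving w with Rzw and Ryw.

Definable; ◇□p → □◇p defines it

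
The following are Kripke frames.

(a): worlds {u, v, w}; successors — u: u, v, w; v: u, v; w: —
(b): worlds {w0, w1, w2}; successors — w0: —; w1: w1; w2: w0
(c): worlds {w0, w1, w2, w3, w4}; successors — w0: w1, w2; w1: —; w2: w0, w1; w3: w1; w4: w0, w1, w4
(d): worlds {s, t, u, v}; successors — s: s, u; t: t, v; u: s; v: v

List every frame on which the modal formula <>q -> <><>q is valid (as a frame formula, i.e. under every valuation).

(a), (d)

The schema corresponds to a generalized confluence (Geach) condition: forall x forall y (xRy -> exists w (y = w & x R^2 w)).
(a): ✓.
(b): fails — w2Rw0 but no w with w0=w and w2R²w.
(c): fails — w0Rw2 but no w with w2=w and w0R²w.
(d): ✓.
Valid on: (a), (d).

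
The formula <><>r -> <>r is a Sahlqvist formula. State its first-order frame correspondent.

This is frame-equivalent to □r → □□r (substitute ¬r for r and contrapose).
Suppose □r→□□r is valid. Take Rxy, Ryz and set V(r)={w : Rxw}. Then □r at x, so □□r at x, so □r at y, so r at z, i.e. Rxz.

Transitivity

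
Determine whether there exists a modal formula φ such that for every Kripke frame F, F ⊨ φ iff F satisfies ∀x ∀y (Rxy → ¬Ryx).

Any modally definable frame class is closed under surjective bounded morphisms.
The 5-cycle (worlds s,t,u,v,w with s→t→u→v→w→s) is asymmetric. Mapping every world to a single reflexive point • is a surjective bounded morphism, and the reflexive point is not asymmetric (R•• but asymmetry requires ¬R••).
So the class is not modally definable.

No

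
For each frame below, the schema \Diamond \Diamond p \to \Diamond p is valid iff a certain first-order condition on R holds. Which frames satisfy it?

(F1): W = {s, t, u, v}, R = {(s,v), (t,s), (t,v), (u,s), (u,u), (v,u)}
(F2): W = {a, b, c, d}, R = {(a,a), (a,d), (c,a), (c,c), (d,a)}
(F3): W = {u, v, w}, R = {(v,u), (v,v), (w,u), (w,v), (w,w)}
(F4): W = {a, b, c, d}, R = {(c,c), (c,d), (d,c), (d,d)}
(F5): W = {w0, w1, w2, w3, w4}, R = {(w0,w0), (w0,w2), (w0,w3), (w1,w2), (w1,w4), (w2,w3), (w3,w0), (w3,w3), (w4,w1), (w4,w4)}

This is the axiom for transitivity; its first-order frame correspondent is \forall x \forall y \forall z (Rxy \wedge Ryz \to Rxz).
(F1): fails — Rtv and Rvu but not Rtu.
(F2): fails — Rca and Rad but not Rcd.
(F3): ✓.
(F4): ✓.
(F5): fails — Rw1w2 and Rw2w3 but not Rw1w3.
Valid on: (F3), (F4).

(F3), (F4)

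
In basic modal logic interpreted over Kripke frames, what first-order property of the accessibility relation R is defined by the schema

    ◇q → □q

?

This is the CD axiom.
It corresponds to partial functionality: ∀x ∀y ∀z (Rxy ∧ Rxz → y = z).

partial functionality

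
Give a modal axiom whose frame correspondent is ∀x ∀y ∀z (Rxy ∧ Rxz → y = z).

◇s → □s

The condition is partial functionality. The CD schema ◇s → □s defines it.
Suppose ◇s→□s is valid. Take Rxy, Rxz and set V(s)={y}. Then ◇s at x, so □s at x, so s at z, i.e. z=y.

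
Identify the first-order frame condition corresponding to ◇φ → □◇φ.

This schema is the 5 axiom.
Its frame correspondent is the Euclidean property — ∀x ∀y ∀z (Rxy ∧ Rxz → Ryz).

the Euclidean property: ∀x ∀y ∀z (Rxy ∧ Rxz → Ryz)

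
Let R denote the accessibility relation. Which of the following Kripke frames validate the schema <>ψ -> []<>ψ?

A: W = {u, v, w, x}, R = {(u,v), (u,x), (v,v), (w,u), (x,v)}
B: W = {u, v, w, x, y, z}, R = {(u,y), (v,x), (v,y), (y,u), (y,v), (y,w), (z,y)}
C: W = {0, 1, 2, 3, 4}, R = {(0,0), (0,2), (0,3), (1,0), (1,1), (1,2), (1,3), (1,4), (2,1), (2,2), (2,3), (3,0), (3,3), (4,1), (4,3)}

The schema corresponds to the Euclidean property: forall x forall y forall z (Rxy & Rxz -> Ryz).
A: fails — Ruv and Rux but not Rvx.
B: fails — Ruy and Ruy but not Ryy.
C: fails — R02 and R00 but not R20.

none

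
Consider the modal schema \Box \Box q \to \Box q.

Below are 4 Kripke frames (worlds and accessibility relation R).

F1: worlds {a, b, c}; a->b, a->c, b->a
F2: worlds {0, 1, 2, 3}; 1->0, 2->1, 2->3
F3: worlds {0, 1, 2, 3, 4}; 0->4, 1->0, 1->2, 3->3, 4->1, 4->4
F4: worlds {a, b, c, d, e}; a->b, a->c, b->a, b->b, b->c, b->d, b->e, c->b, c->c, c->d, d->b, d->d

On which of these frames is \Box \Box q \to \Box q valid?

This is the axiom for density; its first-order frame correspondent is \forall x \forall y (Rxy \to \exists z (Rxz \wedge Rzy)).
F1: fails — Rac but no z with Raz and Rzc.
F2: fails — R10 but no z with R1z and Rz0.
F3: fails — R10 but no z with R1z and Rz0.
F4: satisfies the condition.
Valid on: F4.

F4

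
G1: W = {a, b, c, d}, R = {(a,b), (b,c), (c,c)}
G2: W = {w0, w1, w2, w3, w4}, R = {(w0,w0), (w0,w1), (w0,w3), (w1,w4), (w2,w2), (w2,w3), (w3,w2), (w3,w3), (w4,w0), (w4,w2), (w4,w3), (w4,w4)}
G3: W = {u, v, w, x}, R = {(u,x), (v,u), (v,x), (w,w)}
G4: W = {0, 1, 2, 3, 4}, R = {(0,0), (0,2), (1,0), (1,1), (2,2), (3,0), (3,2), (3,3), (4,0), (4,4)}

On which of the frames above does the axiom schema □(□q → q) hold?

Frame correspondent (Sahlqvist): ∀x ∀y (Rxy → Ryy) — i.e. shift-reflexivity.
G1: fails — Rab but not Rbb.
G2: fails — Rw0w1 but not Rw1w1.
G3: fails — Rvu but not Ruu.
G4: holds.
Valid on: G4.

G4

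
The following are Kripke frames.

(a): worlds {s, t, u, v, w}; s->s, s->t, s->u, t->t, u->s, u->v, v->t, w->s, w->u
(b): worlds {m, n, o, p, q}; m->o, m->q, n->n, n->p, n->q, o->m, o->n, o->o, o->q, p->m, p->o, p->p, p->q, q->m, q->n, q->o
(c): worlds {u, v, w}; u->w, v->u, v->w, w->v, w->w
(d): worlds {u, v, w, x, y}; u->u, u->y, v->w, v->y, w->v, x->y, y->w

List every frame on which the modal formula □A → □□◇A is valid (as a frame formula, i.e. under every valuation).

(b), (c)

Frame correspondent (Sahlqvist): ∀x ∀z (xR²z → ∃w (xRw ∧ zRw)) — i.e. a generalized confluence (Geach) condition.
(a): fails — uR²t but no w* with uRw* and tRw*.
(b): satisfies the condition.
(c): satisfies the condition.
(d): fails — uR²w but no t with uRt and wRt.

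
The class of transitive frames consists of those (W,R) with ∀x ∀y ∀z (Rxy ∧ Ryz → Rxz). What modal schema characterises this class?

This is transitivity; the standard corresponding axiom is 4: □r → □□r.
Suppose □r→□□r is valid. Take Rxy, Ryz and set V(r)={w : Rxw}. Then □r at x, so □□r at x, so □r at y, so r at z, i.e. Rxz.

□r → □□r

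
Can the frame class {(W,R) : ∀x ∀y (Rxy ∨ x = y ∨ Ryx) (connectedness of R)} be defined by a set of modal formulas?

If a class were modally definable it would be closed under disjoint unions (Goldblatt–Thomason).
Take 4 disjoint single-world reflexive frames: each is trivially connected, but their disjoint union has 4 worlds with no edge between distinct components, so it is not connected.
So the class is not modally definable.

Not definable by any modal formula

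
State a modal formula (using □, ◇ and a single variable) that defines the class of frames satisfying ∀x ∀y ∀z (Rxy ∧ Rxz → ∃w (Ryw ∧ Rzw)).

A defining formula is ◇□s → □◇s (the .2 axiom).
Suppose ◇□s→□◇s is valid. Take Rxy, Rxz and set V(s)={w : Ryw}. Then □s at y so ◇□s at x, so □◇s at x, so ◇s at z, giving w with Rzw and Ryw.

◇□s → □◇s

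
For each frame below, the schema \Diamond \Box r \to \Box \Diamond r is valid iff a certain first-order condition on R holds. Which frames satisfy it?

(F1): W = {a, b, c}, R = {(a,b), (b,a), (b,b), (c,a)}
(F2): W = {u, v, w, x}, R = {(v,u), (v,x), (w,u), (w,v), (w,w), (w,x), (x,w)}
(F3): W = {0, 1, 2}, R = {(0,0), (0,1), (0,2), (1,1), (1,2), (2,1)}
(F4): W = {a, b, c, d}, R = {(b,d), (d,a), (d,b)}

Frame correspondent (Sahlqvist): \forall x \forall y \forall z (Rxy \wedge Rxz \to \exists w (Ryw \wedge Rzw)) — i.e. convergence.
(F1): holds.
(F2): fails — Rvu and Rvu but u and u have no common successor.
(F3): holds.
(F4): fails — Rdb and Rda but b and a have no common successor.

(F1), (F3)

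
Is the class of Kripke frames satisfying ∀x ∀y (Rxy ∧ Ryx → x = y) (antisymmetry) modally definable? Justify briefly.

Modal frame validity is preserved under surjective bounded morphisms.
The 6-cycle (worlds a,b,c,d,e,f with a→b→c→d→e→f→a) is antisymmetric. Sending even-indexed worlds to s and odd-indexed worlds to t is a surjective bounded morphism onto the two-world frame with s↔t, which is not antisymmetric.
So no modal formula (or set of formulas) defines exactly the antisymmetric frames.

No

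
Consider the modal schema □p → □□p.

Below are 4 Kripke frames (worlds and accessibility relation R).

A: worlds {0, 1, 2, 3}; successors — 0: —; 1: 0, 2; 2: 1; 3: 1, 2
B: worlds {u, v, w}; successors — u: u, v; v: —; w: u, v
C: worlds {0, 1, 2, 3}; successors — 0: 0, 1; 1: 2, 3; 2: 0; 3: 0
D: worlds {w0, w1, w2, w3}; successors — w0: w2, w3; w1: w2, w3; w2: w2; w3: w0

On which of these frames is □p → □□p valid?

B

Frame correspondent (Sahlqvist): ∀x ∀y ∀z (Rxy ∧ Ryz → Rxz) — i.e. transitivity.
A: fails — R31 and R10 but not R30.
B: holds.
C: fails — R12 and R20 but not R10.
D: fails — Rw1w3 and Rw3w0 but not Rw1w0.
Valid on: B.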